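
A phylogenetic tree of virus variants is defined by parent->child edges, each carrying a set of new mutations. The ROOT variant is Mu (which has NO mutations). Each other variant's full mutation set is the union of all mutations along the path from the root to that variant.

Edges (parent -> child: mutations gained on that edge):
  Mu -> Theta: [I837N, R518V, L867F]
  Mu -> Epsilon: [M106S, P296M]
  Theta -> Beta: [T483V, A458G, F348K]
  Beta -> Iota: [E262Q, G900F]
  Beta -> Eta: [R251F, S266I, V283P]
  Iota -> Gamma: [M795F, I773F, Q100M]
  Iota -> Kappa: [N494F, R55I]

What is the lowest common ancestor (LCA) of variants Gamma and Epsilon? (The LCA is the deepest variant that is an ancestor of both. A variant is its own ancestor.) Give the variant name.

Path from root to Gamma: Mu -> Theta -> Beta -> Iota -> Gamma
  ancestors of Gamma: {Mu, Theta, Beta, Iota, Gamma}
Path from root to Epsilon: Mu -> Epsilon
  ancestors of Epsilon: {Mu, Epsilon}
Common ancestors: {Mu}
Walk up from Epsilon: Epsilon (not in ancestors of Gamma), Mu (in ancestors of Gamma)
Deepest common ancestor (LCA) = Mu

Answer: Mu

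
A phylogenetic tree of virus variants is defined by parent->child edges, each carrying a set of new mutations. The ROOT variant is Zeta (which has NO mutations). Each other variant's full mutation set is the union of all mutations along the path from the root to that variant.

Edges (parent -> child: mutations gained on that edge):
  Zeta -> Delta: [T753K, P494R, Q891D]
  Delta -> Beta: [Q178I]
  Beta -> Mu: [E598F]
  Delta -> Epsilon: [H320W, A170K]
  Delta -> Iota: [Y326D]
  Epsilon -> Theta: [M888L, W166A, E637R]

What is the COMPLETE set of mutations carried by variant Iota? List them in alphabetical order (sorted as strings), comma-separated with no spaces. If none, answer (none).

Answer: P494R,Q891D,T753K,Y326D

Derivation:
At Zeta: gained [] -> total []
At Delta: gained ['T753K', 'P494R', 'Q891D'] -> total ['P494R', 'Q891D', 'T753K']
At Iota: gained ['Y326D'] -> total ['P494R', 'Q891D', 'T753K', 'Y326D']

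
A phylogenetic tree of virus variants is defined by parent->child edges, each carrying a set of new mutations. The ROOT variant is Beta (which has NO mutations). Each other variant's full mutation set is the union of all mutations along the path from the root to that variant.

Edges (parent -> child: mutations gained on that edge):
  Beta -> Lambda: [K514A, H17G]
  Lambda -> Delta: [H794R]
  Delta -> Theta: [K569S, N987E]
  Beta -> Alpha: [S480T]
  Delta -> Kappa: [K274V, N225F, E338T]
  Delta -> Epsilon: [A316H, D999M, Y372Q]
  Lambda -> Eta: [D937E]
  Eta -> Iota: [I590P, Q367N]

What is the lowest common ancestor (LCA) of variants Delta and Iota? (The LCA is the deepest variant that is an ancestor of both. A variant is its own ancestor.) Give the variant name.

Answer: Lambda

Derivation:
Path from root to Delta: Beta -> Lambda -> Delta
  ancestors of Delta: {Beta, Lambda, Delta}
Path from root to Iota: Beta -> Lambda -> Eta -> Iota
  ancestors of Iota: {Beta, Lambda, Eta, Iota}
Common ancestors: {Beta, Lambda}
Walk up from Iota: Iota (not in ancestors of Delta), Eta (not in ancestors of Delta), Lambda (in ancestors of Delta), Beta (in ancestors of Delta)
Deepest common ancestor (LCA) = Lambda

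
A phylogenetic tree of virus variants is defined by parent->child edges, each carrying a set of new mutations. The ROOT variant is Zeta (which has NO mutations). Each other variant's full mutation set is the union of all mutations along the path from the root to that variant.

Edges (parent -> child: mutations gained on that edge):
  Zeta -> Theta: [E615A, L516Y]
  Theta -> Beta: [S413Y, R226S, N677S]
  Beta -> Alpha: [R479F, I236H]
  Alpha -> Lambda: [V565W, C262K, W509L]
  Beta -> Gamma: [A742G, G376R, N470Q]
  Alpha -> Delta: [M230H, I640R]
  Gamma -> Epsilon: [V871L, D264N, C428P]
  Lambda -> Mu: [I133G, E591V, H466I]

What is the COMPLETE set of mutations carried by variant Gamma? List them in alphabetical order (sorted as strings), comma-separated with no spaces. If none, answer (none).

At Zeta: gained [] -> total []
At Theta: gained ['E615A', 'L516Y'] -> total ['E615A', 'L516Y']
At Beta: gained ['S413Y', 'R226S', 'N677S'] -> total ['E615A', 'L516Y', 'N677S', 'R226S', 'S413Y']
At Gamma: gained ['A742G', 'G376R', 'N470Q'] -> total ['A742G', 'E615A', 'G376R', 'L516Y', 'N470Q', 'N677S', 'R226S', 'S413Y']

Answer: A742G,E615A,G376R,L516Y,N470Q,N677S,R226S,S413Y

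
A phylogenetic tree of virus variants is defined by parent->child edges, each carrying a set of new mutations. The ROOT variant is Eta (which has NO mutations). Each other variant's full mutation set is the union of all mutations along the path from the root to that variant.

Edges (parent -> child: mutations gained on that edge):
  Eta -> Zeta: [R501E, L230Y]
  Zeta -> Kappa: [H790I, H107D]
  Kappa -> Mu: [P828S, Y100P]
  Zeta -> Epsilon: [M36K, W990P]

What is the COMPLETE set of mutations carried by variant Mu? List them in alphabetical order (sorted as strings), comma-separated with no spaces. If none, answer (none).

At Eta: gained [] -> total []
At Zeta: gained ['R501E', 'L230Y'] -> total ['L230Y', 'R501E']
At Kappa: gained ['H790I', 'H107D'] -> total ['H107D', 'H790I', 'L230Y', 'R501E']
At Mu: gained ['P828S', 'Y100P'] -> total ['H107D', 'H790I', 'L230Y', 'P828S', 'R501E', 'Y100P']

Answer: H107D,H790I,L230Y,P828S,R501E,Y100P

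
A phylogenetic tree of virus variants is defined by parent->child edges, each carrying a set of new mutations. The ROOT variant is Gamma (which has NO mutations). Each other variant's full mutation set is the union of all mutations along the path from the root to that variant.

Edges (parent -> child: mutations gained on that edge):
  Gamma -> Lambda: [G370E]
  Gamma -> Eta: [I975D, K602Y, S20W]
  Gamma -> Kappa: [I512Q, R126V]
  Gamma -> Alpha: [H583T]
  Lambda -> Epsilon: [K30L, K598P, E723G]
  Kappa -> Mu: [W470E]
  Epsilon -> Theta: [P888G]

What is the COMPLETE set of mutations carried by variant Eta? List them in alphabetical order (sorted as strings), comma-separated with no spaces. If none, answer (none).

Answer: I975D,K602Y,S20W

Derivation:
At Gamma: gained [] -> total []
At Eta: gained ['I975D', 'K602Y', 'S20W'] -> total ['I975D', 'K602Y', 'S20W']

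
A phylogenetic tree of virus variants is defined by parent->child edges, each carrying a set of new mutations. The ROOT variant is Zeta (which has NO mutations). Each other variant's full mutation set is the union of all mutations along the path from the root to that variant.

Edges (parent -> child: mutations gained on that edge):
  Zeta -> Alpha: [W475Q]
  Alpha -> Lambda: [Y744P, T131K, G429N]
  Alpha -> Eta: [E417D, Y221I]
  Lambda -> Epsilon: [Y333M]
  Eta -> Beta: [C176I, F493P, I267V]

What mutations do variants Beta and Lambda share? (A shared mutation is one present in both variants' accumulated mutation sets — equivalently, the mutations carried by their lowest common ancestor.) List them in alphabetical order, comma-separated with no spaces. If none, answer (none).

Accumulating mutations along path to Beta:
  At Zeta: gained [] -> total []
  At Alpha: gained ['W475Q'] -> total ['W475Q']
  At Eta: gained ['E417D', 'Y221I'] -> total ['E417D', 'W475Q', 'Y221I']
  At Beta: gained ['C176I', 'F493P', 'I267V'] -> total ['C176I', 'E417D', 'F493P', 'I267V', 'W475Q', 'Y221I']
Mutations(Beta) = ['C176I', 'E417D', 'F493P', 'I267V', 'W475Q', 'Y221I']
Accumulating mutations along path to Lambda:
  At Zeta: gained [] -> total []
  At Alpha: gained ['W475Q'] -> total ['W475Q']
  At Lambda: gained ['Y744P', 'T131K', 'G429N'] -> total ['G429N', 'T131K', 'W475Q', 'Y744P']
Mutations(Lambda) = ['G429N', 'T131K', 'W475Q', 'Y744P']
Intersection: ['C176I', 'E417D', 'F493P', 'I267V', 'W475Q', 'Y221I'] ∩ ['G429N', 'T131K', 'W475Q', 'Y744P'] = ['W475Q']

Answer: W475Q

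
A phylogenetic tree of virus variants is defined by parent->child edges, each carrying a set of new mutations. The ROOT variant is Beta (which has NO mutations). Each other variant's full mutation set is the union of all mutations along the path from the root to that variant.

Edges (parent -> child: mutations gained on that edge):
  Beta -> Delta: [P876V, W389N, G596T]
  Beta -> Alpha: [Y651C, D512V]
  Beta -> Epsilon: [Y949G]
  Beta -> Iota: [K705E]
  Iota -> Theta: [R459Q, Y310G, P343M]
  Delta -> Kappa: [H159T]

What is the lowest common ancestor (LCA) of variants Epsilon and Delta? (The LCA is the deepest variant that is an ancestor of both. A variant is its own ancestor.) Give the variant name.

Path from root to Epsilon: Beta -> Epsilon
  ancestors of Epsilon: {Beta, Epsilon}
Path from root to Delta: Beta -> Delta
  ancestors of Delta: {Beta, Delta}
Common ancestors: {Beta}
Walk up from Delta: Delta (not in ancestors of Epsilon), Beta (in ancestors of Epsilon)
Deepest common ancestor (LCA) = Beta

Answer: Beta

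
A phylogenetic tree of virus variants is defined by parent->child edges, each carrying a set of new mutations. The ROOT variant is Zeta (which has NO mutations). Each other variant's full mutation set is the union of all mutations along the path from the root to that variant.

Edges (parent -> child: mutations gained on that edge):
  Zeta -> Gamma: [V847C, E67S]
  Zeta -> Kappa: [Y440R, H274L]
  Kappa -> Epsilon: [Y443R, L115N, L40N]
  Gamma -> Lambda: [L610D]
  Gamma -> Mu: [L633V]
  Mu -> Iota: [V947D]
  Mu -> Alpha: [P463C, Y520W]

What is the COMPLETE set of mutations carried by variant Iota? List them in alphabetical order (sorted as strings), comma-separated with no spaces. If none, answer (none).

At Zeta: gained [] -> total []
At Gamma: gained ['V847C', 'E67S'] -> total ['E67S', 'V847C']
At Mu: gained ['L633V'] -> total ['E67S', 'L633V', 'V847C']
At Iota: gained ['V947D'] -> total ['E67S', 'L633V', 'V847C', 'V947D']

Answer: E67S,L633V,V847C,V947D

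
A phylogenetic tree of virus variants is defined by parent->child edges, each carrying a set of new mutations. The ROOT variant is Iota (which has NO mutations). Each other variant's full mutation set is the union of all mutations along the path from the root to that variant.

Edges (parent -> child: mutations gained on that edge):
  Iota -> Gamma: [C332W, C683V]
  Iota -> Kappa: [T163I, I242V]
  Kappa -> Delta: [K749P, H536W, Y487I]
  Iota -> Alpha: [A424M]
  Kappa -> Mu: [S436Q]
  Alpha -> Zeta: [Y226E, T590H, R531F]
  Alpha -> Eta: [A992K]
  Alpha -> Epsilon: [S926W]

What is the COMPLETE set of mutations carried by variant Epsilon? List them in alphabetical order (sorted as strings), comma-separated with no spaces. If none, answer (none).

At Iota: gained [] -> total []
At Alpha: gained ['A424M'] -> total ['A424M']
At Epsilon: gained ['S926W'] -> total ['A424M', 'S926W']

Answer: A424M,S926W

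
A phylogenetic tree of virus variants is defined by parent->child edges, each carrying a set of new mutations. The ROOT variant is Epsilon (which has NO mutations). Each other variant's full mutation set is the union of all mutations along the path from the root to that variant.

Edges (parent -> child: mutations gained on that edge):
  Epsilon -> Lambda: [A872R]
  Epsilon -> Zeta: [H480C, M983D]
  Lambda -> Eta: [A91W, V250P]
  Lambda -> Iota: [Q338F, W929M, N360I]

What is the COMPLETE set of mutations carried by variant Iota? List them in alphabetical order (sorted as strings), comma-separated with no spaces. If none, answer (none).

Answer: A872R,N360I,Q338F,W929M

Derivation:
At Epsilon: gained [] -> total []
At Lambda: gained ['A872R'] -> total ['A872R']
At Iota: gained ['Q338F', 'W929M', 'N360I'] -> total ['A872R', 'N360I', 'Q338F', 'W929M']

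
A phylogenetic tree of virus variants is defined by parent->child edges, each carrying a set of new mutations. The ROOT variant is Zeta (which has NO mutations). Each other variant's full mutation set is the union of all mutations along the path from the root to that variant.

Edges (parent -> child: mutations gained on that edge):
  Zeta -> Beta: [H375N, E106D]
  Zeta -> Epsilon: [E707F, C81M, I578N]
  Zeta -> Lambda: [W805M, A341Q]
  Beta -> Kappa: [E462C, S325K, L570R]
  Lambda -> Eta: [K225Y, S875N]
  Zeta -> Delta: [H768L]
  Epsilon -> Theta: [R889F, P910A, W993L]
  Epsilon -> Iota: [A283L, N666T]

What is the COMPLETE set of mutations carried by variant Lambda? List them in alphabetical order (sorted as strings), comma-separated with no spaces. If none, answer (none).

At Zeta: gained [] -> total []
At Lambda: gained ['W805M', 'A341Q'] -> total ['A341Q', 'W805M']

Answer: A341Q,W805M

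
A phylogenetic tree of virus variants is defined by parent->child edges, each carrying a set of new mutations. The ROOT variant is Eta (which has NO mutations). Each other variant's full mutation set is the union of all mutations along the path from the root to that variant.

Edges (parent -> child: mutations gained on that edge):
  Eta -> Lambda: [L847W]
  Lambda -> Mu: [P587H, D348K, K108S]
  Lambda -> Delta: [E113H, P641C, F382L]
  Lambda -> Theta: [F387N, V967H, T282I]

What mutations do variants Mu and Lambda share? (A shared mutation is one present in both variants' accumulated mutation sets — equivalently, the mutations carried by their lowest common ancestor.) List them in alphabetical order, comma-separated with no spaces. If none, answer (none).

Accumulating mutations along path to Mu:
  At Eta: gained [] -> total []
  At Lambda: gained ['L847W'] -> total ['L847W']
  At Mu: gained ['P587H', 'D348K', 'K108S'] -> total ['D348K', 'K108S', 'L847W', 'P587H']
Mutations(Mu) = ['D348K', 'K108S', 'L847W', 'P587H']
Accumulating mutations along path to Lambda:
  At Eta: gained [] -> total []
  At Lambda: gained ['L847W'] -> total ['L847W']
Mutations(Lambda) = ['L847W']
Intersection: ['D348K', 'K108S', 'L847W', 'P587H'] ∩ ['L847W'] = ['L847W']

Answer: L847W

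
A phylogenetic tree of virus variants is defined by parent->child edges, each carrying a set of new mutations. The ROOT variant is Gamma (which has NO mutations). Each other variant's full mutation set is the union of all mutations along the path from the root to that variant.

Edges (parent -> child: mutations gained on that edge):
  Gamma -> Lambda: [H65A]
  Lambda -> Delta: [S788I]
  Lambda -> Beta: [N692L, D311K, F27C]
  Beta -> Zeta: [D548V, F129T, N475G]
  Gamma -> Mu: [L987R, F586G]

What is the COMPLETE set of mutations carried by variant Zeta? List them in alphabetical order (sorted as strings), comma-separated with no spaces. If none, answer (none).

At Gamma: gained [] -> total []
At Lambda: gained ['H65A'] -> total ['H65A']
At Beta: gained ['N692L', 'D311K', 'F27C'] -> total ['D311K', 'F27C', 'H65A', 'N692L']
At Zeta: gained ['D548V', 'F129T', 'N475G'] -> total ['D311K', 'D548V', 'F129T', 'F27C', 'H65A', 'N475G', 'N692L']

Answer: D311K,D548V,F129T,F27C,H65A,N475G,N692L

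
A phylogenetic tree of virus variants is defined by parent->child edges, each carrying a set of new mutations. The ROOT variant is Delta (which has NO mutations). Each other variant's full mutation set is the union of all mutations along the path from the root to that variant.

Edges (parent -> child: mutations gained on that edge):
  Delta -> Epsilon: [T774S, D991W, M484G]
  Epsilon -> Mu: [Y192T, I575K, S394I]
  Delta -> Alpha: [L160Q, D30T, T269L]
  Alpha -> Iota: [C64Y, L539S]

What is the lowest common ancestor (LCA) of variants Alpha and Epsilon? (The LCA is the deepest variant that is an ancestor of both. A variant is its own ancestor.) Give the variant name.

Answer: Delta

Derivation:
Path from root to Alpha: Delta -> Alpha
  ancestors of Alpha: {Delta, Alpha}
Path from root to Epsilon: Delta -> Epsilon
  ancestors of Epsilon: {Delta, Epsilon}
Common ancestors: {Delta}
Walk up from Epsilon: Epsilon (not in ancestors of Alpha), Delta (in ancestors of Alpha)
Deepest common ancestor (LCA) = Delta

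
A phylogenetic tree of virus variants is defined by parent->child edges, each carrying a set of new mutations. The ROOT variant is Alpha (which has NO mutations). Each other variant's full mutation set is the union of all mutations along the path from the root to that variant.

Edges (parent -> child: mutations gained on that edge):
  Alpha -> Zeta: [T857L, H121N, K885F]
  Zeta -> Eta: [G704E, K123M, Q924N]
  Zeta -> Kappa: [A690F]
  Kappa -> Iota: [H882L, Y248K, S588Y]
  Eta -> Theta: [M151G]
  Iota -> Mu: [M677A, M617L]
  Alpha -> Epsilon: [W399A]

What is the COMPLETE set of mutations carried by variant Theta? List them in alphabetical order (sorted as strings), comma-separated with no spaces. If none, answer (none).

Answer: G704E,H121N,K123M,K885F,M151G,Q924N,T857L

Derivation:
At Alpha: gained [] -> total []
At Zeta: gained ['T857L', 'H121N', 'K885F'] -> total ['H121N', 'K885F', 'T857L']
At Eta: gained ['G704E', 'K123M', 'Q924N'] -> total ['G704E', 'H121N', 'K123M', 'K885F', 'Q924N', 'T857L']
At Theta: gained ['M151G'] -> total ['G704E', 'H121N', 'K123M', 'K885F', 'M151G', 'Q924N', 'T857L']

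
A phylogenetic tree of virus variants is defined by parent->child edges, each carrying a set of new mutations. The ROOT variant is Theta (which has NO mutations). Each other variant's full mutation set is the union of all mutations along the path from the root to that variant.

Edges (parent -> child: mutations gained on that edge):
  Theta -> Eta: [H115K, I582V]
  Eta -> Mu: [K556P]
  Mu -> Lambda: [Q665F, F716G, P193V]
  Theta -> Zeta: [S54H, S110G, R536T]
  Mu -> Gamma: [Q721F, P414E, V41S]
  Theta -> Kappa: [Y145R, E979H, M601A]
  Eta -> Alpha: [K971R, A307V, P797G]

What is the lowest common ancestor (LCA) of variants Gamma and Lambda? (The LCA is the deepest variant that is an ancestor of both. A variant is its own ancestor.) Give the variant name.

Path from root to Gamma: Theta -> Eta -> Mu -> Gamma
  ancestors of Gamma: {Theta, Eta, Mu, Gamma}
Path from root to Lambda: Theta -> Eta -> Mu -> Lambda
  ancestors of Lambda: {Theta, Eta, Mu, Lambda}
Common ancestors: {Theta, Eta, Mu}
Walk up from Lambda: Lambda (not in ancestors of Gamma), Mu (in ancestors of Gamma), Eta (in ancestors of Gamma), Theta (in ancestors of Gamma)
Deepest common ancestor (LCA) = Mu

Answer: Mu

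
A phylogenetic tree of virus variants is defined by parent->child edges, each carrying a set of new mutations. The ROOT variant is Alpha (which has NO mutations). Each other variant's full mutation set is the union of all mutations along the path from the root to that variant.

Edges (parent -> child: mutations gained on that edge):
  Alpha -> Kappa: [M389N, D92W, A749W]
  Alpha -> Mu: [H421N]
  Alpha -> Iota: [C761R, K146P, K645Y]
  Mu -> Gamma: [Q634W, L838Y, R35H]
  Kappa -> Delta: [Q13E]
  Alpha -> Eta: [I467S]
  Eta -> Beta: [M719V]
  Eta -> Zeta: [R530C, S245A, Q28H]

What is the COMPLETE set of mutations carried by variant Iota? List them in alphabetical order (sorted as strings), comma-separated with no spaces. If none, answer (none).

At Alpha: gained [] -> total []
At Iota: gained ['C761R', 'K146P', 'K645Y'] -> total ['C761R', 'K146P', 'K645Y']

Answer: C761R,K146P,K645Y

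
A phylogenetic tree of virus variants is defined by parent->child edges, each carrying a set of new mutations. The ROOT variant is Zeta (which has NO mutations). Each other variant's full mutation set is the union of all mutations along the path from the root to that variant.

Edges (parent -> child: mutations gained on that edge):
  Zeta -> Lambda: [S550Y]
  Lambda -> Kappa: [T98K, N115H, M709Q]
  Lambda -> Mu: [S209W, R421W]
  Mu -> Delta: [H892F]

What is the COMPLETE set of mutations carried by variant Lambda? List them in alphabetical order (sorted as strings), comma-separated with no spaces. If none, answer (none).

Answer: S550Y

Derivation:
At Zeta: gained [] -> total []
At Lambda: gained ['S550Y'] -> total ['S550Y']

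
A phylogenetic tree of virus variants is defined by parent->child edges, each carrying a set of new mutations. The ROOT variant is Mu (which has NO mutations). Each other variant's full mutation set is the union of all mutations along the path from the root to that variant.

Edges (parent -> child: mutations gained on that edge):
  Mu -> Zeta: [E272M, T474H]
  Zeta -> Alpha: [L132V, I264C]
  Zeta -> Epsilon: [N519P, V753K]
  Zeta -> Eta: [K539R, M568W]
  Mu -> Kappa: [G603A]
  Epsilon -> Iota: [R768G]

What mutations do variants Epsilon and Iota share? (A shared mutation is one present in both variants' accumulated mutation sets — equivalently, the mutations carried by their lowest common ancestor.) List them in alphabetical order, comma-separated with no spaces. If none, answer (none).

Answer: E272M,N519P,T474H,V753K

Derivation:
Accumulating mutations along path to Epsilon:
  At Mu: gained [] -> total []
  At Zeta: gained ['E272M', 'T474H'] -> total ['E272M', 'T474H']
  At Epsilon: gained ['N519P', 'V753K'] -> total ['E272M', 'N519P', 'T474H', 'V753K']
Mutations(Epsilon) = ['E272M', 'N519P', 'T474H', 'V753K']
Accumulating mutations along path to Iota:
  At Mu: gained [] -> total []
  At Zeta: gained ['E272M', 'T474H'] -> total ['E272M', 'T474H']
  At Epsilon: gained ['N519P', 'V753K'] -> total ['E272M', 'N519P', 'T474H', 'V753K']
  At Iota: gained ['R768G'] -> total ['E272M', 'N519P', 'R768G', 'T474H', 'V753K']
Mutations(Iota) = ['E272M', 'N519P', 'R768G', 'T474H', 'V753K']
Intersection: ['E272M', 'N519P', 'T474H', 'V753K'] ∩ ['E272M', 'N519P', 'R768G', 'T474H', 'V753K'] = ['E272M', 'N519P', 'T474H', 'V753K']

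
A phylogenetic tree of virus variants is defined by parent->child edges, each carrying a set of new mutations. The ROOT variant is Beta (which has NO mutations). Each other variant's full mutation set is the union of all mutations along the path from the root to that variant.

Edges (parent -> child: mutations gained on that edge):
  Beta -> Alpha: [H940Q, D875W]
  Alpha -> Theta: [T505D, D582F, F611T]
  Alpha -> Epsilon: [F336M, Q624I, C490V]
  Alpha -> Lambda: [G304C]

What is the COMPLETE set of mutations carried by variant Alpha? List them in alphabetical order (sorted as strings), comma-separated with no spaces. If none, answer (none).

Answer: D875W,H940Q

Derivation:
At Beta: gained [] -> total []
At Alpha: gained ['H940Q', 'D875W'] -> total ['D875W', 'H940Q']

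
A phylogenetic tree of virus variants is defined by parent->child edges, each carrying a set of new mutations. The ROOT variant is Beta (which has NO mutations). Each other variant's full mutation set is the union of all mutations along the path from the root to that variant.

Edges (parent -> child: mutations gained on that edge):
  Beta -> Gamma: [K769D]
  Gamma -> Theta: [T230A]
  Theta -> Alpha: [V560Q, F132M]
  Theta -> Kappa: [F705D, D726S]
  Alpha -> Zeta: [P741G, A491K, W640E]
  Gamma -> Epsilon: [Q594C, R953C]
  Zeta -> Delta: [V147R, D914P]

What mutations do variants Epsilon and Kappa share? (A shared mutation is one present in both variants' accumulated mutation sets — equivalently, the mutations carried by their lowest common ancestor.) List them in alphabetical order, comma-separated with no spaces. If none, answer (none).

Answer: K769D

Derivation:
Accumulating mutations along path to Epsilon:
  At Beta: gained [] -> total []
  At Gamma: gained ['K769D'] -> total ['K769D']
  At Epsilon: gained ['Q594C', 'R953C'] -> total ['K769D', 'Q594C', 'R953C']
Mutations(Epsilon) = ['K769D', 'Q594C', 'R953C']
Accumulating mutations along path to Kappa:
  At Beta: gained [] -> total []
  At Gamma: gained ['K769D'] -> total ['K769D']
  At Theta: gained ['T230A'] -> total ['K769D', 'T230A']
  At Kappa: gained ['F705D', 'D726S'] -> total ['D726S', 'F705D', 'K769D', 'T230A']
Mutations(Kappa) = ['D726S', 'F705D', 'K769D', 'T230A']
Intersection: ['K769D', 'Q594C', 'R953C'] ∩ ['D726S', 'F705D', 'K769D', 'T230A'] = ['K769D']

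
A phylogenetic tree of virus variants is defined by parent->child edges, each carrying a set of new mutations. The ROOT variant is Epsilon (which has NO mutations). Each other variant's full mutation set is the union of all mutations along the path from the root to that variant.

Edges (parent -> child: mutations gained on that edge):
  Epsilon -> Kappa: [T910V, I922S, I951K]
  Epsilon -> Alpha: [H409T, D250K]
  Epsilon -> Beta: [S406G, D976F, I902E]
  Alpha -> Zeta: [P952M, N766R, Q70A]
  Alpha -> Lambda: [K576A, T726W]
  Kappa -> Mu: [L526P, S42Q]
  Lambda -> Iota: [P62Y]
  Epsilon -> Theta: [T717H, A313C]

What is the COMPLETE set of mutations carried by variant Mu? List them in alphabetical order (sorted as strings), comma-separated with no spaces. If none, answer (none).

At Epsilon: gained [] -> total []
At Kappa: gained ['T910V', 'I922S', 'I951K'] -> total ['I922S', 'I951K', 'T910V']
At Mu: gained ['L526P', 'S42Q'] -> total ['I922S', 'I951K', 'L526P', 'S42Q', 'T910V']

Answer: I922S,I951K,L526P,S42Q,T910V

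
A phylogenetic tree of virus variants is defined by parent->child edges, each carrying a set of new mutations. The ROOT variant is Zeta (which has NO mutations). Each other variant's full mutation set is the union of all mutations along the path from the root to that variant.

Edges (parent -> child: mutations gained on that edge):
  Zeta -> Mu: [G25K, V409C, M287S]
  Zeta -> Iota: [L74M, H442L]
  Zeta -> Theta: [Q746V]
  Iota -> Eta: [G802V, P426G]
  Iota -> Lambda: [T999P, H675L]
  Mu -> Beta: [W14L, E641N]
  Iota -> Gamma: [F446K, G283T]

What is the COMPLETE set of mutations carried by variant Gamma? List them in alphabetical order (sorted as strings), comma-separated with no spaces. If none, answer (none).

At Zeta: gained [] -> total []
At Iota: gained ['L74M', 'H442L'] -> total ['H442L', 'L74M']
At Gamma: gained ['F446K', 'G283T'] -> total ['F446K', 'G283T', 'H442L', 'L74M']

Answer: F446K,G283T,H442L,L74M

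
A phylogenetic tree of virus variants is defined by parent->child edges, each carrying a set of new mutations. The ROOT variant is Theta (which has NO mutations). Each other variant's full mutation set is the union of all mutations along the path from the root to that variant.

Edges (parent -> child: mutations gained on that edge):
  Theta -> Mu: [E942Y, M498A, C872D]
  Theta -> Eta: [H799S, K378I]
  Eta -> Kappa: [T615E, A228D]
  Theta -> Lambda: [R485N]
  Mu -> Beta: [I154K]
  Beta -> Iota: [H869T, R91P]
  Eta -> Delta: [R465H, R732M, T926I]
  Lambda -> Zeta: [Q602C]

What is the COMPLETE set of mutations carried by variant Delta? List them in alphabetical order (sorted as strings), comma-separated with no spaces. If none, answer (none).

At Theta: gained [] -> total []
At Eta: gained ['H799S', 'K378I'] -> total ['H799S', 'K378I']
At Delta: gained ['R465H', 'R732M', 'T926I'] -> total ['H799S', 'K378I', 'R465H', 'R732M', 'T926I']

Answer: H799S,K378I,R465H,R732M,T926I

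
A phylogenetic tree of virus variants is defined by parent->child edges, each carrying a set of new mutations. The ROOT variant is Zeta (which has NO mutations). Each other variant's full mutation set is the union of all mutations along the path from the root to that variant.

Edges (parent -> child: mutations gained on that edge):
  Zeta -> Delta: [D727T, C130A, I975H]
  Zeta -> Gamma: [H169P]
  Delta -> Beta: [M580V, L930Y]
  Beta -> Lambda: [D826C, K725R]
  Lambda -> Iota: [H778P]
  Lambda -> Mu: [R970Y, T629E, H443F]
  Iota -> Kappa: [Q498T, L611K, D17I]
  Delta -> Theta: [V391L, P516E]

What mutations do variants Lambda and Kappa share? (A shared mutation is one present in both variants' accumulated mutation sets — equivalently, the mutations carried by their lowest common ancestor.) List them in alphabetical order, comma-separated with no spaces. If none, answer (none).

Answer: C130A,D727T,D826C,I975H,K725R,L930Y,M580V

Derivation:
Accumulating mutations along path to Lambda:
  At Zeta: gained [] -> total []
  At Delta: gained ['D727T', 'C130A', 'I975H'] -> total ['C130A', 'D727T', 'I975H']
  At Beta: gained ['M580V', 'L930Y'] -> total ['C130A', 'D727T', 'I975H', 'L930Y', 'M580V']
  At Lambda: gained ['D826C', 'K725R'] -> total ['C130A', 'D727T', 'D826C', 'I975H', 'K725R', 'L930Y', 'M580V']
Mutations(Lambda) = ['C130A', 'D727T', 'D826C', 'I975H', 'K725R', 'L930Y', 'M580V']
Accumulating mutations along path to Kappa:
  At Zeta: gained [] -> total []
  At Delta: gained ['D727T', 'C130A', 'I975H'] -> total ['C130A', 'D727T', 'I975H']
  At Beta: gained ['M580V', 'L930Y'] -> total ['C130A', 'D727T', 'I975H', 'L930Y', 'M580V']
  At Lambda: gained ['D826C', 'K725R'] -> total ['C130A', 'D727T', 'D826C', 'I975H', 'K725R', 'L930Y', 'M580V']
  At Iota: gained ['H778P'] -> total ['C130A', 'D727T', 'D826C', 'H778P', 'I975H', 'K725R', 'L930Y', 'M580V']
  At Kappa: gained ['Q498T', 'L611K', 'D17I'] -> total ['C130A', 'D17I', 'D727T', 'D826C', 'H778P', 'I975H', 'K725R', 'L611K', 'L930Y', 'M580V', 'Q498T']
Mutations(Kappa) = ['C130A', 'D17I', 'D727T', 'D826C', 'H778P', 'I975H', 'K725R', 'L611K', 'L930Y', 'M580V', 'Q498T']
Intersection: ['C130A', 'D727T', 'D826C', 'I975H', 'K725R', 'L930Y', 'M580V'] ∩ ['C130A', 'D17I', 'D727T', 'D826C', 'H778P', 'I975H', 'K725R', 'L611K', 'L930Y', 'M580V', 'Q498T'] = ['C130A', 'D727T', 'D826C', 'I975H', 'K725R', 'L930Y', 'M580V']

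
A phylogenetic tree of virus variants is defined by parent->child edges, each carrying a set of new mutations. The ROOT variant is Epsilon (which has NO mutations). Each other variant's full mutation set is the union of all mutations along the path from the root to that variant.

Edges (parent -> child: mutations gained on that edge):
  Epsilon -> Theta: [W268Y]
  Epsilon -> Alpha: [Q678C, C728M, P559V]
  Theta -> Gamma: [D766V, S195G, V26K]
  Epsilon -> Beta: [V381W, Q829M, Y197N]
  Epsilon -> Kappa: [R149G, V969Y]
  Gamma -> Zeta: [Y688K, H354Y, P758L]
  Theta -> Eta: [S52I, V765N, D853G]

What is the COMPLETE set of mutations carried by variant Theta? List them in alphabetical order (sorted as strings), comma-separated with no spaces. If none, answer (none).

Answer: W268Y

Derivation:
At Epsilon: gained [] -> total []
At Theta: gained ['W268Y'] -> total ['W268Y']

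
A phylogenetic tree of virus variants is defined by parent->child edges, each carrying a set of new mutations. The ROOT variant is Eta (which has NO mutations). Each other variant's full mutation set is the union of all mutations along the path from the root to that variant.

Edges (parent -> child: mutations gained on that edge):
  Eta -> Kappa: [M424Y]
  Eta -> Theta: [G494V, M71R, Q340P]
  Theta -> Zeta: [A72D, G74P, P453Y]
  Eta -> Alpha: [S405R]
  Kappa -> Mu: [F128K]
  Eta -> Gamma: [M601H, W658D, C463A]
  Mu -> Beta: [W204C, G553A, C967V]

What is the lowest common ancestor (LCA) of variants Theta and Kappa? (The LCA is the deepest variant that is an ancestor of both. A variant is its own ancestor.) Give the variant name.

Path from root to Theta: Eta -> Theta
  ancestors of Theta: {Eta, Theta}
Path from root to Kappa: Eta -> Kappa
  ancestors of Kappa: {Eta, Kappa}
Common ancestors: {Eta}
Walk up from Kappa: Kappa (not in ancestors of Theta), Eta (in ancestors of Theta)
Deepest common ancestor (LCA) = Eta

Answer: Eta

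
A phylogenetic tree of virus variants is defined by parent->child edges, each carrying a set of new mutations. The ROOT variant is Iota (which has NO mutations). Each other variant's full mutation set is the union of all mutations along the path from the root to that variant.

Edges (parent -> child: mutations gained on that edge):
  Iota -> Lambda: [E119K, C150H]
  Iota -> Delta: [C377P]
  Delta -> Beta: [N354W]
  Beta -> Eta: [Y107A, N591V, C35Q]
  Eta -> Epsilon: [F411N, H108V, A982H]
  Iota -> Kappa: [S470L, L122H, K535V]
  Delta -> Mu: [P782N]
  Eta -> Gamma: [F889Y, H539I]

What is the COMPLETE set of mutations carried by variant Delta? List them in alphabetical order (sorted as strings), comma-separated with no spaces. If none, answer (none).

At Iota: gained [] -> total []
At Delta: gained ['C377P'] -> total ['C377P']

Answer: C377P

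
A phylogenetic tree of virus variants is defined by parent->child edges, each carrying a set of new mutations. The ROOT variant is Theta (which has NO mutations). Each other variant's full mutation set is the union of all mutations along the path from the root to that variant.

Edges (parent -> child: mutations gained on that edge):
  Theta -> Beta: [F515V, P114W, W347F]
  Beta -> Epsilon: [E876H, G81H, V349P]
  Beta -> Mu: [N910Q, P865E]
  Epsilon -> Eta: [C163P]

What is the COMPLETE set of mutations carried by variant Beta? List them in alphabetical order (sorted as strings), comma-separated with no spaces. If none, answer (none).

At Theta: gained [] -> total []
At Beta: gained ['F515V', 'P114W', 'W347F'] -> total ['F515V', 'P114W', 'W347F']

Answer: F515V,P114W,W347F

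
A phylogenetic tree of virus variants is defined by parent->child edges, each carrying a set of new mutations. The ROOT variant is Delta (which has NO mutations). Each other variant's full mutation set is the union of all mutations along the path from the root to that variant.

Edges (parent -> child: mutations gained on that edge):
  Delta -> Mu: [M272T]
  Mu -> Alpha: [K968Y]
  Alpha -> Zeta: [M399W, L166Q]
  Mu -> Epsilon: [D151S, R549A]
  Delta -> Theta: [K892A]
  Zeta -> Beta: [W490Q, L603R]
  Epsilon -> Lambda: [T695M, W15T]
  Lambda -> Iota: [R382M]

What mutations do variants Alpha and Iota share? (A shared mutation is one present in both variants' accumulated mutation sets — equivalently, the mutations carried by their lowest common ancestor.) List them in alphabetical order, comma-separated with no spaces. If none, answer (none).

Answer: M272T

Derivation:
Accumulating mutations along path to Alpha:
  At Delta: gained [] -> total []
  At Mu: gained ['M272T'] -> total ['M272T']
  At Alpha: gained ['K968Y'] -> total ['K968Y', 'M272T']
Mutations(Alpha) = ['K968Y', 'M272T']
Accumulating mutations along path to Iota:
  At Delta: gained [] -> total []
  At Mu: gained ['M272T'] -> total ['M272T']
  At Epsilon: gained ['D151S', 'R549A'] -> total ['D151S', 'M272T', 'R549A']
  At Lambda: gained ['T695M', 'W15T'] -> total ['D151S', 'M272T', 'R549A', 'T695M', 'W15T']
  At Iota: gained ['R382M'] -> total ['D151S', 'M272T', 'R382M', 'R549A', 'T695M', 'W15T']
Mutations(Iota) = ['D151S', 'M272T', 'R382M', 'R549A', 'T695M', 'W15T']
Intersection: ['K968Y', 'M272T'] ∩ ['D151S', 'M272T', 'R382M', 'R549A', 'T695M', 'W15T'] = ['M272T']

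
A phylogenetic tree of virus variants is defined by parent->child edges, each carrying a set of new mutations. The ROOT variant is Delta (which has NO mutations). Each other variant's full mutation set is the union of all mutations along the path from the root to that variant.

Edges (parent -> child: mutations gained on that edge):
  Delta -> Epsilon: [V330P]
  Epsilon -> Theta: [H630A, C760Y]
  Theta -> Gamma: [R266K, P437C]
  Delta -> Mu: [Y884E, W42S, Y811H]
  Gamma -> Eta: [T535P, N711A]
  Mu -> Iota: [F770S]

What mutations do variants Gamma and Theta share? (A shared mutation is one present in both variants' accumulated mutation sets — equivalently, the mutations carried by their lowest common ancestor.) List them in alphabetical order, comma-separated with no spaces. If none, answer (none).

Answer: C760Y,H630A,V330P

Derivation:
Accumulating mutations along path to Gamma:
  At Delta: gained [] -> total []
  At Epsilon: gained ['V330P'] -> total ['V330P']
  At Theta: gained ['H630A', 'C760Y'] -> total ['C760Y', 'H630A', 'V330P']
  At Gamma: gained ['R266K', 'P437C'] -> total ['C760Y', 'H630A', 'P437C', 'R266K', 'V330P']
Mutations(Gamma) = ['C760Y', 'H630A', 'P437C', 'R266K', 'V330P']
Accumulating mutations along path to Theta:
  At Delta: gained [] -> total []
  At Epsilon: gained ['V330P'] -> total ['V330P']
  At Theta: gained ['H630A', 'C760Y'] -> total ['C760Y', 'H630A', 'V330P']
Mutations(Theta) = ['C760Y', 'H630A', 'V330P']
Intersection: ['C760Y', 'H630A', 'P437C', 'R266K', 'V330P'] ∩ ['C760Y', 'H630A', 'V330P'] = ['C760Y', 'H630A', 'V330P']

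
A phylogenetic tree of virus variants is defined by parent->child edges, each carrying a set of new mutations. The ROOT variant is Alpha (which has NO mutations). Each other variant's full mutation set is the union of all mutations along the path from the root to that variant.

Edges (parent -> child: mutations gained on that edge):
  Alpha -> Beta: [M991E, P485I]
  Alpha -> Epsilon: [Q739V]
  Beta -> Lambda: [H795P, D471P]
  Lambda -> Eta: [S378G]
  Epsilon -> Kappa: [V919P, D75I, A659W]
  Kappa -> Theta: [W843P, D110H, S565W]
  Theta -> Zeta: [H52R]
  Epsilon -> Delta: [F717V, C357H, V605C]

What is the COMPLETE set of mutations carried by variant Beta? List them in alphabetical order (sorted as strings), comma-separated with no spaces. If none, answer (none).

At Alpha: gained [] -> total []
At Beta: gained ['M991E', 'P485I'] -> total ['M991E', 'P485I']

Answer: M991E,P485I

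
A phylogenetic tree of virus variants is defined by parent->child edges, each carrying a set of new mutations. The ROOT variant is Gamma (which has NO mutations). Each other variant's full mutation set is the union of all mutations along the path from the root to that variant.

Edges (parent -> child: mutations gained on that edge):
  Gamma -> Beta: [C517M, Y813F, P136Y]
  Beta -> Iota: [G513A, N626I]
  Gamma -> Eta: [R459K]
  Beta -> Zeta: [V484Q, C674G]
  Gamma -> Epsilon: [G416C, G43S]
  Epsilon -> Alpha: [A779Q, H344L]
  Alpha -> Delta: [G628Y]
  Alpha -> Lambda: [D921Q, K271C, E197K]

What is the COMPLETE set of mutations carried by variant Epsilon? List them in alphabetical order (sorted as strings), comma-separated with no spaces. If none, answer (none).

Answer: G416C,G43S

Derivation:
At Gamma: gained [] -> total []
At Epsilon: gained ['G416C', 'G43S'] -> total ['G416C', 'G43S']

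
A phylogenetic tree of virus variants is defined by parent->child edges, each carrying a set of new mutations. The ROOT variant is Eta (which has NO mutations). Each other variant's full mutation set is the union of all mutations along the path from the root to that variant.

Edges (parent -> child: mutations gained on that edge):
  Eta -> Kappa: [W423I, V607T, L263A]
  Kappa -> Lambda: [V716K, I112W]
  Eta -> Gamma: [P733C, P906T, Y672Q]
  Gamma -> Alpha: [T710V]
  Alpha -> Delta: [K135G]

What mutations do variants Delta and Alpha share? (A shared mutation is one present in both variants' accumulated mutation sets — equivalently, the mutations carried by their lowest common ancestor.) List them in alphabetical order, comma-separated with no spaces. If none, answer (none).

Answer: P733C,P906T,T710V,Y672Q

Derivation:
Accumulating mutations along path to Delta:
  At Eta: gained [] -> total []
  At Gamma: gained ['P733C', 'P906T', 'Y672Q'] -> total ['P733C', 'P906T', 'Y672Q']
  At Alpha: gained ['T710V'] -> total ['P733C', 'P906T', 'T710V', 'Y672Q']
  At Delta: gained ['K135G'] -> total ['K135G', 'P733C', 'P906T', 'T710V', 'Y672Q']
Mutations(Delta) = ['K135G', 'P733C', 'P906T', 'T710V', 'Y672Q']
Accumulating mutations along path to Alpha:
  At Eta: gained [] -> total []
  At Gamma: gained ['P733C', 'P906T', 'Y672Q'] -> total ['P733C', 'P906T', 'Y672Q']
  At Alpha: gained ['T710V'] -> total ['P733C', 'P906T', 'T710V', 'Y672Q']
Mutations(Alpha) = ['P733C', 'P906T', 'T710V', 'Y672Q']
Intersection: ['K135G', 'P733C', 'P906T', 'T710V', 'Y672Q'] ∩ ['P733C', 'P906T', 'T710V', 'Y672Q'] = ['P733C', 'P906T', 'T710V', 'Y672Q']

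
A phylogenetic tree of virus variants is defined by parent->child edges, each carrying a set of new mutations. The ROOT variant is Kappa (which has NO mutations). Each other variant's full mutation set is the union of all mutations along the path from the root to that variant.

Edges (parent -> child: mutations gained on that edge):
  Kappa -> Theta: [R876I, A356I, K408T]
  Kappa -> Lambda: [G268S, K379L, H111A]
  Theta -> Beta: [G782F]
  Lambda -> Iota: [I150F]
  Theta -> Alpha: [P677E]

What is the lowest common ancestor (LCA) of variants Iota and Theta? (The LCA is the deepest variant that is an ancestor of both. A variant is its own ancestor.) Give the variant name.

Path from root to Iota: Kappa -> Lambda -> Iota
  ancestors of Iota: {Kappa, Lambda, Iota}
Path from root to Theta: Kappa -> Theta
  ancestors of Theta: {Kappa, Theta}
Common ancestors: {Kappa}
Walk up from Theta: Theta (not in ancestors of Iota), Kappa (in ancestors of Iota)
Deepest common ancestor (LCA) = Kappa

Answer: Kappa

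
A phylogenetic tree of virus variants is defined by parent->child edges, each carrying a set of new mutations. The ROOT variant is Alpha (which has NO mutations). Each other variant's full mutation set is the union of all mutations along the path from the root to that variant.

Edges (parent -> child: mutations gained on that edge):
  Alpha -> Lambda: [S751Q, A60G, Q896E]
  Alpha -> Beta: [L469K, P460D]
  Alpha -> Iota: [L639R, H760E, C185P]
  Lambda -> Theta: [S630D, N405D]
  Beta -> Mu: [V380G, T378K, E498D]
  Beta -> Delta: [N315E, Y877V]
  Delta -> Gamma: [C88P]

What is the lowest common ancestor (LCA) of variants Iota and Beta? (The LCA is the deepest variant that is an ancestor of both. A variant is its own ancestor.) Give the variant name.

Answer: Alpha

Derivation:
Path from root to Iota: Alpha -> Iota
  ancestors of Iota: {Alpha, Iota}
Path from root to Beta: Alpha -> Beta
  ancestors of Beta: {Alpha, Beta}
Common ancestors: {Alpha}
Walk up from Beta: Beta (not in ancestors of Iota), Alpha (in ancestors of Iota)
Deepest common ancestor (LCA) = Alpha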